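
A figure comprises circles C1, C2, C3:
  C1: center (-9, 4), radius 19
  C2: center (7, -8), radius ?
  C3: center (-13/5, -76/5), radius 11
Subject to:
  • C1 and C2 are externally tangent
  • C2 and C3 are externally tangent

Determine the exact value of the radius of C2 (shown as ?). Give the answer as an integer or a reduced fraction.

1. [ext C1·C2]  r_C2² + 38r_C2 − 39 = 0  ⇒  r_C2 = 1 (r>0 drops 1)
2. [ext C2·C3]  r_C2² + 22r_C2 − 23 = 0  ⇒  r_C2 = 1 (r>0 drops 1)

1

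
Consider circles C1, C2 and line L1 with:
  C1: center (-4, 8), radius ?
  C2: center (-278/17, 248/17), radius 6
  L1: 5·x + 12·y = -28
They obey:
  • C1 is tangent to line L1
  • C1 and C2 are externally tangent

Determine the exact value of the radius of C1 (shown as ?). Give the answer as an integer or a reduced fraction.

1. [C1‖L1]  r_C1² − 64 = 0  ⇒  r_C1 = 8 (r>0 drops 1)
2. [ext C1·C2]  r_C1² + 12r_C1 − 160 = 0  ⇒  r_C1 = 8 (r>0 drops 1)

8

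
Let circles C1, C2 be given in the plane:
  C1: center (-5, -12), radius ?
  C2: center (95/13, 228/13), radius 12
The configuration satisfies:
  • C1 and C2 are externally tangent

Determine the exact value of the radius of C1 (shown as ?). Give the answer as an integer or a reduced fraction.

20

1. [ext C1·C2]  r_C1² + 24r_C1 − 880 = 0  ⇒  r_C1 = 20 (r>0 drops 1)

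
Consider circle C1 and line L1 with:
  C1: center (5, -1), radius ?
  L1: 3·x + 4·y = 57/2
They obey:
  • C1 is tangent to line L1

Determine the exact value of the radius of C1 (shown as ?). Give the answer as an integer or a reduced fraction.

1. [C1‖L1]  r_C1² − 49/4 = 0  ⇒  r_C1 = 7/2 (r>0 drops 1)

7/2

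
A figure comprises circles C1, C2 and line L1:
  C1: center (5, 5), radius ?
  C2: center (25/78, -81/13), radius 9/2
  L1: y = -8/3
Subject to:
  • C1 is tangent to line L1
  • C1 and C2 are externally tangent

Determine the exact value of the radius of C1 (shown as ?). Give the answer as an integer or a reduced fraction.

1. [C1‖L1]  r_C1² − 529/9 = 0  ⇒  r_C1 = 23/3 (r>0 drops 1)
2. [ext C1·C2]  r_C1² + 9r_C1 − 1150/9 = 0  ⇒  r_C1 = 23/3 (r>0 drops 1)

23/3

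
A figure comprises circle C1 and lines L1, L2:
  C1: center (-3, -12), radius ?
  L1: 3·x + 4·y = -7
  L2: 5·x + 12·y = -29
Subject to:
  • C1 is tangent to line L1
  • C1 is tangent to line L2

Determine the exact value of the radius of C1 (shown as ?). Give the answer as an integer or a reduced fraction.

10

1. [C1‖L1]  r_C1² − 100 = 0  ⇒  r_C1 = 10 (r>0 drops 1)
2. [C1‖L2]  r_C1² − 100 = 0  ⇒  r_C1 = 10 (r>0 drops 1)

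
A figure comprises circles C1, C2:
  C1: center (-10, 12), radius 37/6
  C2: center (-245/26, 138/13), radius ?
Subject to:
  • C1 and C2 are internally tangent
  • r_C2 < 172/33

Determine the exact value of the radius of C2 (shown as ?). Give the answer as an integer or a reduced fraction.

1. [int C1,C2]  r_C2² − (37/3)r_C2 + 322/9 = 0  ⇒  r_C2 = 14/3 or 23/3
2. given r_C2 < 172/33: keep 14/3

14/3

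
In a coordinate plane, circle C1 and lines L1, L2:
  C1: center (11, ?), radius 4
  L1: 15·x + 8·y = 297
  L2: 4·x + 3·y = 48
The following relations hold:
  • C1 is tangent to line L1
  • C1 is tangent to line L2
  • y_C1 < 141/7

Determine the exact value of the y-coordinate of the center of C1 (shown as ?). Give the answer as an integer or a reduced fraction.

8

1. [C1‖L1]  y_C1² − 33y_C1 + 200 = 0  ⇒  y_C1 = 8 or 25
2. [C1‖L2]  y_C1² − (8/3)y_C1 − 128/3 = 0  ⇒  y_C1 = -16/3 or 8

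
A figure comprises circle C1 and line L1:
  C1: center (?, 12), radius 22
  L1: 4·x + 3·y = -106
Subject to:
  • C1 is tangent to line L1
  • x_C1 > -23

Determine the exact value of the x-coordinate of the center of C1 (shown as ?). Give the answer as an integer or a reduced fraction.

1. [C1‖L1]  x_C1² + 71x_C1 + 504 = 0  ⇒  x_C1 = -63 or -8
2. given x_C1 > -23: keep -8

-8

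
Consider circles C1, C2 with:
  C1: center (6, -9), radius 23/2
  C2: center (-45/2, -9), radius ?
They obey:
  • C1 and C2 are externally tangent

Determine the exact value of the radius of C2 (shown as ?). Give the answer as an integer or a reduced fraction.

17

1. [ext C1·C2]  r_C2² + 23r_C2 − 680 = 0  ⇒  r_C2 = 17 (r>0 drops 1)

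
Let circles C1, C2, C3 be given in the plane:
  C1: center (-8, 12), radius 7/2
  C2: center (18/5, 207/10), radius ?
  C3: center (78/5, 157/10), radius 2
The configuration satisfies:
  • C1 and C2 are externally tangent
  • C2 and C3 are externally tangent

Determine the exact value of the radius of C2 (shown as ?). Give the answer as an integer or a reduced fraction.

1. [ext C1·C2]  r_C2² + 7r_C2 − 198 = 0  ⇒  r_C2 = 11 (r>0 drops 1)
2. [ext C2·C3]  r_C2² + 4r_C2 − 165 = 0  ⇒  r_C2 = 11 (r>0 drops 1)

11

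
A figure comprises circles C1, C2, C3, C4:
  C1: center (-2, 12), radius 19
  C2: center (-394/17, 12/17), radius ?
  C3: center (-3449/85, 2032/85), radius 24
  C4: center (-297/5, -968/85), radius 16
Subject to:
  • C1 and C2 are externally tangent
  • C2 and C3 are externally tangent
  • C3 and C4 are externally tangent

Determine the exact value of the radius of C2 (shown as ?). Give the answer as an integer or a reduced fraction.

1. [ext C1·C2]  r_C2² + 38r_C2 − 215 = 0  ⇒  r_C2 = 5 (r>0 drops 1)
2. [ext C2·C3]  r_C2² + 48r_C2 − 265 = 0  ⇒  r_C2 = 5 (r>0 drops 1)

5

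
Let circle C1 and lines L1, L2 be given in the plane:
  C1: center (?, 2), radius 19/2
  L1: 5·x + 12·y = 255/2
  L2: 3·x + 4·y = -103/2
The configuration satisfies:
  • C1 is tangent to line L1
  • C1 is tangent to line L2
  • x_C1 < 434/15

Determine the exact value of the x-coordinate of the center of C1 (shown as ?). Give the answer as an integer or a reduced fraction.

1. [C1‖L1]  x_C1² − (207/5)x_C1 − 908/5 = 0  ⇒  x_C1 = -4 or 227/5
2. [C1‖L2]  x_C1² + (119/3)x_C1 + 428/3 = 0  ⇒  x_C1 = -107/3 or -4

-4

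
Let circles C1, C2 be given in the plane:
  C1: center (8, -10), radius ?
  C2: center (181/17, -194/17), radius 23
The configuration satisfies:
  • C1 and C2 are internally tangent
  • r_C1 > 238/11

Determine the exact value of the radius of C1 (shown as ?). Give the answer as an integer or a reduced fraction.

26

1. [int C1,C2]  r_C1² − 46r_C1 + 520 = 0  ⇒  r_C1 = 20 or 26
2. given r_C1 > 238/11: keep 26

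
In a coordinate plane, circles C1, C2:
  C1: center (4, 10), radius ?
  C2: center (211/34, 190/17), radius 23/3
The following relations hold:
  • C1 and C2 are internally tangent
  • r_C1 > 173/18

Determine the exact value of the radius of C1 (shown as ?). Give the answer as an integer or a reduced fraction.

61/6

1. [int C1,C2]  r_C1² − (46/3)r_C1 + 1891/36 = 0  ⇒  r_C1 = 31/6 or 61/6
2. given r_C1 > 173/18: keep 61/6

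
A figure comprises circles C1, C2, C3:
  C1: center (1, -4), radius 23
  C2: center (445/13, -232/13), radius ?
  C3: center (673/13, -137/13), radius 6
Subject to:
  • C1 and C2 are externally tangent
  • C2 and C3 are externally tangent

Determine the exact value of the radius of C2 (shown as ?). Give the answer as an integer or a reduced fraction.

1. [ext C1·C2]  r_C2² + 46r_C2 − 767 = 0  ⇒  r_C2 = 13 (r>0 drops 1)
2. [ext C2·C3]  r_C2² + 12r_C2 − 325 = 0  ⇒  r_C2 = 13 (r>0 drops 1)

13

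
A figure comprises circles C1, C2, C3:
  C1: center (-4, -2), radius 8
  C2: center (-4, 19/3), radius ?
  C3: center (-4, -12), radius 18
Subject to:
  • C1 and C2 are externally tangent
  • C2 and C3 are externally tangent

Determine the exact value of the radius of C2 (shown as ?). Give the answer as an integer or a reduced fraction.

1/3

1. [ext C1·C2]  r_C2² + 16r_C2 − 49/9 = 0  ⇒  r_C2 = 1/3 (r>0 drops 1)
2. [ext C2·C3]  r_C2² + 36r_C2 − 109/9 = 0  ⇒  r_C2 = 1/3 (r>0 drops 1)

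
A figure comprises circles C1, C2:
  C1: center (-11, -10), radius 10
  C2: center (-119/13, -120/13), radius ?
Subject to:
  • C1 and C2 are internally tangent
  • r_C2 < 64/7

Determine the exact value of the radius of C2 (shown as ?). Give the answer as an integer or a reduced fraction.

1. [int C1,C2]  r_C2² − 20r_C2 + 96 = 0  ⇒  r_C2 = 8 or 12
2. given r_C2 < 64/7: keep 8

8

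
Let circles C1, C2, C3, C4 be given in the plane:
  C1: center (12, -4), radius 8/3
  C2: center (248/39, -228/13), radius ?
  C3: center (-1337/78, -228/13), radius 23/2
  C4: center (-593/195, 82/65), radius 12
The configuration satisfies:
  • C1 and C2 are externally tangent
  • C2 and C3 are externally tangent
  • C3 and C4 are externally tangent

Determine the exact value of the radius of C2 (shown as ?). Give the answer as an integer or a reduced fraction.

12

1. [ext C1·C2]  r_C2² + (16/3)r_C2 − 208 = 0  ⇒  r_C2 = 12 (r>0 drops 1)
2. [ext C2·C3]  r_C2² + 23r_C2 − 420 = 0  ⇒  r_C2 = 12 (r>0 drops 1)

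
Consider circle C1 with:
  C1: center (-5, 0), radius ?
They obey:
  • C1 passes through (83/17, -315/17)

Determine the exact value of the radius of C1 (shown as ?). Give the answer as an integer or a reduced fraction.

21

1. [C1∋P]  r_C1² − 441 = 0  ⇒  r_C1 = 21 (r>0 drops 1)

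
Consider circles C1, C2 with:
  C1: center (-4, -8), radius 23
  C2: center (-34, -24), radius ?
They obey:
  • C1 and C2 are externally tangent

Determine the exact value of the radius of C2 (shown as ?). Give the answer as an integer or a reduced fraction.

11

1. [ext C1·C2]  r_C2² + 46r_C2 − 627 = 0  ⇒  r_C2 = 11 (r>0 drops 1)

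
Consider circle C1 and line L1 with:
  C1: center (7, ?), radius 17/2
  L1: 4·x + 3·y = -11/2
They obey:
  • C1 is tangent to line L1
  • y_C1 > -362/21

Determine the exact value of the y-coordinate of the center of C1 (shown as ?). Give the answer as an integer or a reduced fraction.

1. [C1‖L1]  y_C1² + (67/3)y_C1 − 76 = 0  ⇒  y_C1 = -76/3 or 3
2. given y_C1 > -362/21: keep 3

3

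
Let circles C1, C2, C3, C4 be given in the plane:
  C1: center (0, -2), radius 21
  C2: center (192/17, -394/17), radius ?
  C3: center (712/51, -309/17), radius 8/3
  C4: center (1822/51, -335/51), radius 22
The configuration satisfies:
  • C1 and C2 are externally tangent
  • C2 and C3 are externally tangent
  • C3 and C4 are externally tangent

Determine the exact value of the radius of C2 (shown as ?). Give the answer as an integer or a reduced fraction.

3

1. [ext C1·C2]  r_C2² + 42r_C2 − 135 = 0  ⇒  r_C2 = 3 (r>0 drops 1)
2. [ext C2·C3]  r_C2² + (16/3)r_C2 − 25 = 0  ⇒  r_C2 = 3 (r>0 drops 1)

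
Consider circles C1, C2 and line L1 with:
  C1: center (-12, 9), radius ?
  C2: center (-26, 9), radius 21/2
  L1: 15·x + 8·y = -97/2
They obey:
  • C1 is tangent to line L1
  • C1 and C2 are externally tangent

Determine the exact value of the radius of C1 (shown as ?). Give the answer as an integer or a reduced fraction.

7/2

1. [C1‖L1]  r_C1² − 49/4 = 0  ⇒  r_C1 = 7/2 (r>0 drops 1)
2. [ext C1·C2]  r_C1² + 21r_C1 − 343/4 = 0  ⇒  r_C1 = 7/2 (r>0 drops 1)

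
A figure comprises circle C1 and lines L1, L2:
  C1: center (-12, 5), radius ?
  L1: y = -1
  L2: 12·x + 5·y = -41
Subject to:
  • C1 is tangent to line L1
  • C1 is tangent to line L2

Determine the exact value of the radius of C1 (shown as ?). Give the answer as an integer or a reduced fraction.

6

1. [C1‖L1]  r_C1² − 36 = 0  ⇒  r_C1 = 6 (r>0 drops 1)
2. [C1‖L2]  r_C1² − 36 = 0  ⇒  r_C1 = 6 (r>0 drops 1)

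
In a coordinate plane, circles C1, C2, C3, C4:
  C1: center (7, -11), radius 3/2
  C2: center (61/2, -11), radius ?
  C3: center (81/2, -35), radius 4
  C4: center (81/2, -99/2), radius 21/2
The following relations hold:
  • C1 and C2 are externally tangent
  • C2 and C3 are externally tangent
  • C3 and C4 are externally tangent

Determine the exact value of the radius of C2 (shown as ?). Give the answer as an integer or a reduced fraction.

22

1. [ext C1·C2]  r_C2² + 3r_C2 − 550 = 0  ⇒  r_C2 = 22 (r>0 drops 1)
2. [ext C2·C3]  r_C2² + 8r_C2 − 660 = 0  ⇒  r_C2 = 22 (r>0 drops 1)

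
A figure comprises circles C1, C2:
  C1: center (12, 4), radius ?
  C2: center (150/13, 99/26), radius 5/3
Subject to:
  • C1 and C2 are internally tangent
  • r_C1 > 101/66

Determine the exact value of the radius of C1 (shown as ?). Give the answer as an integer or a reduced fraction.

13/6

1. [int C1,C2]  r_C1² − (10/3)r_C1 + 91/36 = 0  ⇒  r_C1 = 7/6 or 13/6
2. given r_C1 > 101/66: keep 13/6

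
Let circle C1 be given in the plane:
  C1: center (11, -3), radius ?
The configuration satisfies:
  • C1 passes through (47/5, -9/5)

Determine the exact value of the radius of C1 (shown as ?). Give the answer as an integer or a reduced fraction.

1. [C1∋P]  r_C1² − 4 = 0  ⇒  r_C1 = 2 (r>0 drops 1)

2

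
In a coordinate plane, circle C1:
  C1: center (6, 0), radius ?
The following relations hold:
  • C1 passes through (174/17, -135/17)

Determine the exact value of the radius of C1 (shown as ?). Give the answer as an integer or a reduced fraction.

1. [C1∋P]  r_C1² − 81 = 0  ⇒  r_C1 = 9 (r>0 drops 1)

9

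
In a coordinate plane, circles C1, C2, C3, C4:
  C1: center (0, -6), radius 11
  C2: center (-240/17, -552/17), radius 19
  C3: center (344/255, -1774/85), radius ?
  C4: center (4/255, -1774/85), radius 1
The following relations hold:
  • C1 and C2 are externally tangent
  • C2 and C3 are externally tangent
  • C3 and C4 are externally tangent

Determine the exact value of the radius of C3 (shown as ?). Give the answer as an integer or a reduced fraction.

1. [ext C2·C3]  r_C3² + 38r_C3 − 115/9 = 0  ⇒  r_C3 = 1/3 (r>0 drops 1)
2. [ext C3·C4]  r_C3² + 2r_C3 − 7/9 = 0  ⇒  r_C3 = 1/3 (r>0 drops 1)

1/3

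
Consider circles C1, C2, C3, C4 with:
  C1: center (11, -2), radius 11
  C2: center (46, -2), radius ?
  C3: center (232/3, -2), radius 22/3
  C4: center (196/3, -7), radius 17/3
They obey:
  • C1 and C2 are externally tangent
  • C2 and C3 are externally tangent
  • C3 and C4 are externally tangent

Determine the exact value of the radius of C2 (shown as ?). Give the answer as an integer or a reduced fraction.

1. [ext C1·C2]  r_C2² + 22r_C2 − 1104 = 0  ⇒  r_C2 = 24 (r>0 drops 1)
2. [ext C2·C3]  r_C2² + (44/3)r_C2 − 928 = 0  ⇒  r_C2 = 24 (r>0 drops 1)

24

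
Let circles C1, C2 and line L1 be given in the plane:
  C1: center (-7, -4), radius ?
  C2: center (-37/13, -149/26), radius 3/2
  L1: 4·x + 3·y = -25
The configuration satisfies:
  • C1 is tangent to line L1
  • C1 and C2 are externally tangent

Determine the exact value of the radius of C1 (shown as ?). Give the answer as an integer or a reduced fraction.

3

1. [C1‖L1]  r_C1² − 9 = 0  ⇒  r_C1 = 3 (r>0 drops 1)
2. [ext C1·C2]  r_C1² + 3r_C1 − 18 = 0  ⇒  r_C1 = 3 (r>0 drops 1)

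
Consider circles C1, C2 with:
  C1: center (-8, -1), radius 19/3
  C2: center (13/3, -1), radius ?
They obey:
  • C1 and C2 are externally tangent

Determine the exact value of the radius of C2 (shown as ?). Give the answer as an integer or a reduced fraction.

1. [ext C1·C2]  r_C2² + (38/3)r_C2 − 112 = 0  ⇒  r_C2 = 6 (r>0 drops 1)

6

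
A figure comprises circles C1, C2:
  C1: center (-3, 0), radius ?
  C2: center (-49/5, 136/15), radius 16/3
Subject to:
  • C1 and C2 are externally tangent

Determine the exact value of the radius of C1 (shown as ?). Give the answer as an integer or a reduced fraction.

6

1. [ext C1·C2]  r_C1² + (32/3)r_C1 − 100 = 0  ⇒  r_C1 = 6 (r>0 drops 1)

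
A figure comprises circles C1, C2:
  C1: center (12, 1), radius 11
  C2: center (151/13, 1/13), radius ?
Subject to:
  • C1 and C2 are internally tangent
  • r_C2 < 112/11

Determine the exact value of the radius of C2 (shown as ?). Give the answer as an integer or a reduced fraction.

1. [int C1,C2]  r_C2² − 22r_C2 + 120 = 0  ⇒  r_C2 = 10 or 12
2. given r_C2 < 112/11: keep 10

10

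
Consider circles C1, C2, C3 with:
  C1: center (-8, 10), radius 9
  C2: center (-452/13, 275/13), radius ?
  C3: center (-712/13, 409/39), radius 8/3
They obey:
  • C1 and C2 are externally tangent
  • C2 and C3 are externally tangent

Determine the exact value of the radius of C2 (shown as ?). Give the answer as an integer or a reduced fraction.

1. [ext C1·C2]  r_C2² + 18r_C2 − 760 = 0  ⇒  r_C2 = 20 (r>0 drops 1)
2. [ext C2·C3]  r_C2² + (16/3)r_C2 − 1520/3 = 0  ⇒  r_C2 = 20 (r>0 drops 1)

20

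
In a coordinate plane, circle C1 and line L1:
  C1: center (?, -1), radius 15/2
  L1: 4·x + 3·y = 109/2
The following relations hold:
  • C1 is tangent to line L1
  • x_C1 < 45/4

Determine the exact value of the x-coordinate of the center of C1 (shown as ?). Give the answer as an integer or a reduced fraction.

1. [C1‖L1]  x_C1² − (115/4)x_C1 + 475/4 = 0  ⇒  x_C1 = 5 or 95/4
2. given x_C1 < 45/4: keep 5

5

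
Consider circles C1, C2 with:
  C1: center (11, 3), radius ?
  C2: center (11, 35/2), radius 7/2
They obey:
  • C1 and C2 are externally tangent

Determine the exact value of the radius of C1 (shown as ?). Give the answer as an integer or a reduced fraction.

1. [ext C1·C2]  r_C1² + 7r_C1 − 198 = 0  ⇒  r_C1 = 11 (r>0 drops 1)

11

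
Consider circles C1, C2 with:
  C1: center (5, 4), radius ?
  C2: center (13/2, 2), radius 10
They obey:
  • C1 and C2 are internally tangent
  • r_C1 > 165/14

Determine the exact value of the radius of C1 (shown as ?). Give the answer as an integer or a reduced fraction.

25/2

1. [int C1,C2]  r_C1² − 20r_C1 + 375/4 = 0  ⇒  r_C1 = 15/2 or 25/2
2. given r_C1 > 165/14: keep 25/2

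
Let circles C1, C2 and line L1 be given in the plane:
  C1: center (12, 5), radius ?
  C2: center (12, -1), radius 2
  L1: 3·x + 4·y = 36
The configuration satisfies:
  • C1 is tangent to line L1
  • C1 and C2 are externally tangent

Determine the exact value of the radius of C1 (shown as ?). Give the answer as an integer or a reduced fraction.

1. [C1‖L1]  r_C1² − 16 = 0  ⇒  r_C1 = 4 (r>0 drops 1)
2. [ext C1·C2]  r_C1² + 4r_C1 − 32 = 0  ⇒  r_C1 = 4 (r>0 drops 1)

4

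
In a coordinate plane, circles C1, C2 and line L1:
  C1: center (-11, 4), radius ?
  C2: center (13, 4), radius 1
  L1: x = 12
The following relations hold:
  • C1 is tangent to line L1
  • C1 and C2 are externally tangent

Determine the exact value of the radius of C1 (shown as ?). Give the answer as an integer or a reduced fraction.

1. [C1‖L1]  r_C1² − 529 = 0  ⇒  r_C1 = 23 (r>0 drops 1)
2. [ext C1·C2]  r_C1² + 2r_C1 − 575 = 0  ⇒  r_C1 = 23 (r>0 drops 1)

23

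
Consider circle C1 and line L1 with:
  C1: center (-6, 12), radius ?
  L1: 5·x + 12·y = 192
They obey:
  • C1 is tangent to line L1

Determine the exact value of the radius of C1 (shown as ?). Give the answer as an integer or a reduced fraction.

6

1. [C1‖L1]  r_C1² − 36 = 0  ⇒  r_C1 = 6 (r>0 drops 1)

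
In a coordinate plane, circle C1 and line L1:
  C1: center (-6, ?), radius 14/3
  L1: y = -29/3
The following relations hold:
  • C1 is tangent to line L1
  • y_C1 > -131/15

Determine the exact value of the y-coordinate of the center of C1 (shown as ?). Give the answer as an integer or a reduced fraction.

1. [C1‖L1]  y_C1² + (58/3)y_C1 + 215/3 = 0  ⇒  y_C1 = -43/3 or -5
2. given y_C1 > -131/15: keep -5

-5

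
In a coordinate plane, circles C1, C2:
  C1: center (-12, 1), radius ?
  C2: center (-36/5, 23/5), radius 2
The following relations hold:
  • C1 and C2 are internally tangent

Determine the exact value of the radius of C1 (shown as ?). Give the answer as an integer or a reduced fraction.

8

1. [int C1,C2]  r_C1² − 4r_C1 − 32 = 0  ⇒  r_C1 = 8 (r>0 drops 1)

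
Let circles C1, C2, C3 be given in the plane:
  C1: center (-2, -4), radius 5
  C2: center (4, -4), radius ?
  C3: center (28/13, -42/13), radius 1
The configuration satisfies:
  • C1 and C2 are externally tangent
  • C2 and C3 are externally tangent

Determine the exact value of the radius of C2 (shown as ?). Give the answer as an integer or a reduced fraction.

1

1. [ext C1·C2]  r_C2² + 10r_C2 − 11 = 0  ⇒  r_C2 = 1 (r>0 drops 1)
2. [ext C2·C3]  r_C2² + 2r_C2 − 3 = 0  ⇒  r_C2 = 1 (r>0 drops 1)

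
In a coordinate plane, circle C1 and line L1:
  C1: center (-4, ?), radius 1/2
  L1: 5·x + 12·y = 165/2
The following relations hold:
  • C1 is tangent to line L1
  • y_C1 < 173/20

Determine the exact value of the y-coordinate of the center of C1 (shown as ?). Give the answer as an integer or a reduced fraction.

1. [C1‖L1]  y_C1² − (205/12)y_C1 + 218/3 = 0  ⇒  y_C1 = 8 or 109/12
2. given y_C1 < 173/20: keep 8

8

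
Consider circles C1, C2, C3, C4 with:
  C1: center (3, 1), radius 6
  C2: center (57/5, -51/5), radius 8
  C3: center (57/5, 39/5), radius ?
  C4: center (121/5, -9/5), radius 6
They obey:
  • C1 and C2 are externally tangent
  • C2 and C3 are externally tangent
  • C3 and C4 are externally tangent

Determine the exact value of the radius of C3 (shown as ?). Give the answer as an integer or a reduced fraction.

10

1. [ext C2·C3]  r_C3² + 16r_C3 − 260 = 0  ⇒  r_C3 = 10 (r>0 drops 1)
2. [ext C3·C4]  r_C3² + 12r_C3 − 220 = 0  ⇒  r_C3 = 10 (r>0 drops 1)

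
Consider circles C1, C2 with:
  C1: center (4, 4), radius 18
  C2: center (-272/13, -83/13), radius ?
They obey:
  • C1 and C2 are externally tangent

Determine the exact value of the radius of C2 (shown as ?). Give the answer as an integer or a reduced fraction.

9

1. [ext C1·C2]  r_C2² + 36r_C2 − 405 = 0  ⇒  r_C2 = 9 (r>0 drops 1)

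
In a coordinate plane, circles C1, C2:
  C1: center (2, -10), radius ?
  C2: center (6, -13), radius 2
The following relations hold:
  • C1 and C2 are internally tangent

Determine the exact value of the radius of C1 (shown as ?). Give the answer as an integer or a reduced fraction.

1. [int C1,C2]  r_C1² − 4r_C1 − 21 = 0  ⇒  r_C1 = 7 (r>0 drops 1)

7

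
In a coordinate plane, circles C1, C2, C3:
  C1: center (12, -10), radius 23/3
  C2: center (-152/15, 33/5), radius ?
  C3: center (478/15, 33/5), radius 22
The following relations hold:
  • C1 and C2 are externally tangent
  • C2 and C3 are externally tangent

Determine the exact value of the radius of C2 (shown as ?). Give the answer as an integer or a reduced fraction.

1. [ext C1·C2]  r_C2² + (46/3)r_C2 − 2120/3 = 0  ⇒  r_C2 = 20 (r>0 drops 1)
2. [ext C2·C3]  r_C2² + 44r_C2 − 1280 = 0  ⇒  r_C2 = 20 (r>0 drops 1)

20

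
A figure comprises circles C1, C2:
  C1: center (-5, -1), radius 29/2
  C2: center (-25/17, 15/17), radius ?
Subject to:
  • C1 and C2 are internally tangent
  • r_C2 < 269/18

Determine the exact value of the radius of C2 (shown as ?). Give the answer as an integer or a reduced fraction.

1. [int C1,C2]  r_C2² − 29r_C2 + 777/4 = 0  ⇒  r_C2 = 21/2 or 37/2
2. given r_C2 < 269/18: keep 21/2

21/2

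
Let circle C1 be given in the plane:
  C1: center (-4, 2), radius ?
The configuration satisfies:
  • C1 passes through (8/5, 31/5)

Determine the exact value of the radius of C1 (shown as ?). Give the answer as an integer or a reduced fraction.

7

1. [C1∋P]  r_C1² − 49 = 0  ⇒  r_C1 = 7 (r>0 drops 1)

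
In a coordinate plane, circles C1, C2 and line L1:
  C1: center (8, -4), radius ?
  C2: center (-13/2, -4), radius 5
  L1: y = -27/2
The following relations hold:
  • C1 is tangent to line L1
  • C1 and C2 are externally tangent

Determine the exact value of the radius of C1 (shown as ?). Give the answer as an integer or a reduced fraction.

1. [C1‖L1]  r_C1² − 361/4 = 0  ⇒  r_C1 = 19/2 (r>0 drops 1)
2. [ext C1·C2]  r_C1² + 10r_C1 − 741/4 = 0  ⇒  r_C1 = 19/2 (r>0 drops 1)

19/2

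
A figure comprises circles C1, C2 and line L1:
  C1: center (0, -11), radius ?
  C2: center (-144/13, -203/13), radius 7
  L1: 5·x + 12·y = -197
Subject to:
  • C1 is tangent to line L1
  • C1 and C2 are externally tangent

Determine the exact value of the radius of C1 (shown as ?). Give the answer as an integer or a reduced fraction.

1. [C1‖L1]  r_C1² − 25 = 0  ⇒  r_C1 = 5 (r>0 drops 1)
2. [ext C1·C2]  r_C1² + 14r_C1 − 95 = 0  ⇒  r_C1 = 5 (r>0 drops 1)

5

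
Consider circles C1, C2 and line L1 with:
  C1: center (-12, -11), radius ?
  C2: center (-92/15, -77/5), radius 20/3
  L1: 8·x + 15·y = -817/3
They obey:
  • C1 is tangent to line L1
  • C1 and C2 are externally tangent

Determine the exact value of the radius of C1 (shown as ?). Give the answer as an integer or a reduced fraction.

1. [C1‖L1]  r_C1² − 4/9 = 0  ⇒  r_C1 = 2/3 (r>0 drops 1)
2. [ext C1·C2]  r_C1² + (40/3)r_C1 − 28/3 = 0  ⇒  r_C1 = 2/3 (r>0 drops 1)

2/3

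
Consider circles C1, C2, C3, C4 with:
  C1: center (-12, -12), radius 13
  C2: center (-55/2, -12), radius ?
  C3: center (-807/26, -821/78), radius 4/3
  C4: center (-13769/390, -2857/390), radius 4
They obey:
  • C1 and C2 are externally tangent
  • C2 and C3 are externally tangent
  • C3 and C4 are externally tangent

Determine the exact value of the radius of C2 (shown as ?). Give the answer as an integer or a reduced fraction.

5/2

1. [ext C1·C2]  r_C2² + 26r_C2 − 285/4 = 0  ⇒  r_C2 = 5/2 (r>0 drops 1)
2. [ext C2·C3]  r_C2² + (8/3)r_C2 − 155/12 = 0  ⇒  r_C2 = 5/2 (r>0 drops 1)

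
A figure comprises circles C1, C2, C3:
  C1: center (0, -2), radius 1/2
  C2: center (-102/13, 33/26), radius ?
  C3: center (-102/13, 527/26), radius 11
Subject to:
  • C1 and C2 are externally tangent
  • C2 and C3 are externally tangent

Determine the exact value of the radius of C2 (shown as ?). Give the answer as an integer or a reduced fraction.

8

1. [ext C1·C2]  r_C2² + 1r_C2 − 72 = 0  ⇒  r_C2 = 8 (r>0 drops 1)
2. [ext C2·C3]  r_C2² + 22r_C2 − 240 = 0  ⇒  r_C2 = 8 (r>0 drops 1)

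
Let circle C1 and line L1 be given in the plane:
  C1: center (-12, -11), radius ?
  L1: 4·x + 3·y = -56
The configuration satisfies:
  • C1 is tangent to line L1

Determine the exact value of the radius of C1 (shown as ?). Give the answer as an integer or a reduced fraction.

5

1. [C1‖L1]  r_C1² − 25 = 0  ⇒  r_C1 = 5 (r>0 drops 1)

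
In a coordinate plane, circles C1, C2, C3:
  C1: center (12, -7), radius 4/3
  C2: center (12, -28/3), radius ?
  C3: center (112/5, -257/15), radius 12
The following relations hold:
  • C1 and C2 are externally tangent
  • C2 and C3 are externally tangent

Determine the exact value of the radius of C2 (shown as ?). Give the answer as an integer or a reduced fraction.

1. [ext C1·C2]  r_C2² + (8/3)r_C2 − 11/3 = 0  ⇒  r_C2 = 1 (r>0 drops 1)
2. [ext C2·C3]  r_C2² + 24r_C2 − 25 = 0  ⇒  r_C2 = 1 (r>0 drops 1)

1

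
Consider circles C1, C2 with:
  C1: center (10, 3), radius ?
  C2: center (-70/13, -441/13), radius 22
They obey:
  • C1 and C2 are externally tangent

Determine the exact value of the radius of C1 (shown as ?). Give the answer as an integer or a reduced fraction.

18

1. [ext C1·C2]  r_C1² + 44r_C1 − 1116 = 0  ⇒  r_C1 = 18 (r>0 drops 1)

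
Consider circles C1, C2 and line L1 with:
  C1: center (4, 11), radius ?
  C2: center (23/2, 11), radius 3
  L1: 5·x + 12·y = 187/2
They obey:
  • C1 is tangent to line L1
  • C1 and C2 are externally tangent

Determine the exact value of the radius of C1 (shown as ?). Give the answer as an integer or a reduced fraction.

9/2

1. [C1‖L1]  r_C1² − 81/4 = 0  ⇒  r_C1 = 9/2 (r>0 drops 1)
2. [ext C1·C2]  r_C1² + 6r_C1 − 189/4 = 0  ⇒  r_C1 = 9/2 (r>0 drops 1)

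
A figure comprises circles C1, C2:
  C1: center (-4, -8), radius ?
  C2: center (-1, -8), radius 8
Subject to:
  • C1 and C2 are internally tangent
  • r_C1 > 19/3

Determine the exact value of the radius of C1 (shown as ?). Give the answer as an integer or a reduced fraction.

11

1. [int C1,C2]  r_C1² − 16r_C1 + 55 = 0  ⇒  r_C1 = 5 or 11
2. given r_C1 > 19/3: keep 11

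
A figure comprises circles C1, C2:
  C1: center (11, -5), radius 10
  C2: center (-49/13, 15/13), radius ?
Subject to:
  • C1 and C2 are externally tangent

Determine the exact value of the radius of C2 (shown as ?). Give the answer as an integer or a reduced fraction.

6

1. [ext C1·C2]  r_C2² + 20r_C2 − 156 = 0  ⇒  r_C2 = 6 (r>0 drops 1)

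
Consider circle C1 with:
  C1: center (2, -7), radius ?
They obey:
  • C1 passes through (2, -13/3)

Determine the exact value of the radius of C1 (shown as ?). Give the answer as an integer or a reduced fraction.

8/3

1. [C1∋P]  r_C1² − 64/9 = 0  ⇒  r_C1 = 8/3 (r>0 drops 1)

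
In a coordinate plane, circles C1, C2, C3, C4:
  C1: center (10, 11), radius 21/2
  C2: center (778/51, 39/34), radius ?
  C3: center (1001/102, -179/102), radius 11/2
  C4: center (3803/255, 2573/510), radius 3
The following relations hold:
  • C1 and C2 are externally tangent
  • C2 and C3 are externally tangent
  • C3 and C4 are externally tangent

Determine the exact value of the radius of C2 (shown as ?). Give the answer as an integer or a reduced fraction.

2/3

1. [ext C1·C2]  r_C2² + 21r_C2 − 130/9 = 0  ⇒  r_C2 = 2/3 (r>0 drops 1)
2. [ext C2·C3]  r_C2² + 11r_C2 − 70/9 = 0  ⇒  r_C2 = 2/3 (r>0 drops 1)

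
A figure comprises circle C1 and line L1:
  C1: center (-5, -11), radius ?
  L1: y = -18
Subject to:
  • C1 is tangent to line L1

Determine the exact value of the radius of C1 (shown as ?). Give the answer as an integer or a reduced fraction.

7

1. [C1‖L1]  r_C1² − 49 = 0  ⇒  r_C1 = 7 (r>0 drops 1)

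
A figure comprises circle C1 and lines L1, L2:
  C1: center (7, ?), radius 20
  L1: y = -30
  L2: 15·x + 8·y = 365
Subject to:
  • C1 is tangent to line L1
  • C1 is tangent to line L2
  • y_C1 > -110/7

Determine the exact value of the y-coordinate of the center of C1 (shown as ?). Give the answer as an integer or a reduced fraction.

1. [C1‖L1]  y_C1² + 60y_C1 + 500 = 0  ⇒  y_C1 = -50 or -10
2. [C1‖L2]  y_C1² − 65y_C1 − 750 = 0  ⇒  y_C1 = -10 or 75

-10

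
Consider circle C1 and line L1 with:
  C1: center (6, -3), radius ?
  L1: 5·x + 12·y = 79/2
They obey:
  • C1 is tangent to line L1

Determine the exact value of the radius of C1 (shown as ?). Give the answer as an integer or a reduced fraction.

7/2

1. [C1‖L1]  r_C1² − 49/4 = 0  ⇒  r_C1 = 7/2 (r>0 drops 1)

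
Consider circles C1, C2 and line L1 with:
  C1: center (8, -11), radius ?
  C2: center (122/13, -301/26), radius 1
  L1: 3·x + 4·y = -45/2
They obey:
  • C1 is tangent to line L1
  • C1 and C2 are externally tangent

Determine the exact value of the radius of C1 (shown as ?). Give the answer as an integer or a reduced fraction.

1. [C1‖L1]  r_C1² − 1/4 = 0  ⇒  r_C1 = 1/2 (r>0 drops 1)
2. [ext C1·C2]  r_C1² + 2r_C1 − 5/4 = 0  ⇒  r_C1 = 1/2 (r>0 drops 1)

1/2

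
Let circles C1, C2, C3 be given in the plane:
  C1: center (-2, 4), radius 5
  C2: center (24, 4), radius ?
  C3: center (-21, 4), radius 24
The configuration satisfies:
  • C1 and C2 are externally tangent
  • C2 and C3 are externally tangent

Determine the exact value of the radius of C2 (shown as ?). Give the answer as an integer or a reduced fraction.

1. [ext C1·C2]  r_C2² + 10r_C2 − 651 = 0  ⇒  r_C2 = 21 (r>0 drops 1)
2. [ext C2·C3]  r_C2² + 48r_C2 − 1449 = 0  ⇒  r_C2 = 21 (r>0 drops 1)

21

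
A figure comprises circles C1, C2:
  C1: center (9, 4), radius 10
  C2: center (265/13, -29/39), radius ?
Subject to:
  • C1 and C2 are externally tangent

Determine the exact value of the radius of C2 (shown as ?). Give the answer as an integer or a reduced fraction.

7/3

1. [ext C1·C2]  r_C2² + 20r_C2 − 469/9 = 0  ⇒  r_C2 = 7/3 (r>0 drops 1)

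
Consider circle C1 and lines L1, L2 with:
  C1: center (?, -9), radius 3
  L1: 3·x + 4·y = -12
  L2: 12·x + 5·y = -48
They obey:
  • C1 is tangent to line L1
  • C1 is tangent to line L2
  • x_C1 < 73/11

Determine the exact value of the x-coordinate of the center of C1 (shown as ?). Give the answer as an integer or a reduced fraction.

3

1. [C1‖L1]  x_C1² − 16x_C1 + 39 = 0  ⇒  x_C1 = 3 or 13
2. [C1‖L2]  x_C1² + (1/2)x_C1 − 21/2 = 0  ⇒  x_C1 = -7/2 or 3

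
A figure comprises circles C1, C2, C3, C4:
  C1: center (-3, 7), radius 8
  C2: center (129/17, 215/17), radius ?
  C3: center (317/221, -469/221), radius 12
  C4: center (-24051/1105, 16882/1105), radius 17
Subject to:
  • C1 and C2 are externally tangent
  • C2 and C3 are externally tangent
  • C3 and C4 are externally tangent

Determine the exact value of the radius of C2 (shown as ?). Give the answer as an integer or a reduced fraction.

1. [ext C1·C2]  r_C2² + 16r_C2 − 80 = 0  ⇒  r_C2 = 4 (r>0 drops 1)
2. [ext C2·C3]  r_C2² + 24r_C2 − 112 = 0  ⇒  r_C2 = 4 (r>0 drops 1)

4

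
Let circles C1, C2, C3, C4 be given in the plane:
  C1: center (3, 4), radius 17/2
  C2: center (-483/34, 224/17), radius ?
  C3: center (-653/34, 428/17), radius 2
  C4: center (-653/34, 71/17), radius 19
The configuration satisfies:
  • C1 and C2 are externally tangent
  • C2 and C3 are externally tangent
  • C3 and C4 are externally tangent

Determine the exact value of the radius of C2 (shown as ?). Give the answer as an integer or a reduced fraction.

11

1. [ext C1·C2]  r_C2² + 17r_C2 − 308 = 0  ⇒  r_C2 = 11 (r>0 drops 1)
2. [ext C2·C3]  r_C2² + 4r_C2 − 165 = 0  ⇒  r_C2 = 11 (r>0 drops 1)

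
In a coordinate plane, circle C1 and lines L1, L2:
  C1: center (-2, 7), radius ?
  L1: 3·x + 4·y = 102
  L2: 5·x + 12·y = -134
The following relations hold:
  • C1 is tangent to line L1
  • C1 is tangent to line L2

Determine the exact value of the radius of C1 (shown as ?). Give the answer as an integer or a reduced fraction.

1. [C1‖L1]  r_C1² − 256 = 0  ⇒  r_C1 = 16 (r>0 drops 1)
2. [C1‖L2]  r_C1² − 256 = 0  ⇒  r_C1 = 16 (r>0 drops 1)

16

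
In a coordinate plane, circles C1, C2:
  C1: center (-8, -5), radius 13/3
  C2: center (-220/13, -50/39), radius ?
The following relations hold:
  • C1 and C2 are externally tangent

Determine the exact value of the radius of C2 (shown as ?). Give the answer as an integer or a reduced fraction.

16/3

1. [ext C1·C2]  r_C2² + (26/3)r_C2 − 224/3 = 0  ⇒  r_C2 = 16/3 (r>0 drops 1)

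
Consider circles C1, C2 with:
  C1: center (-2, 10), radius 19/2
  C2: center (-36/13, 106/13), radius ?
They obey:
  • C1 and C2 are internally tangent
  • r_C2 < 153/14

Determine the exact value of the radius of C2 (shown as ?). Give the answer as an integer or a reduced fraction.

1. [int C1,C2]  r_C2² − 19r_C2 + 345/4 = 0  ⇒  r_C2 = 15/2 or 23/2
2. given r_C2 < 153/14: keep 15/2

15/2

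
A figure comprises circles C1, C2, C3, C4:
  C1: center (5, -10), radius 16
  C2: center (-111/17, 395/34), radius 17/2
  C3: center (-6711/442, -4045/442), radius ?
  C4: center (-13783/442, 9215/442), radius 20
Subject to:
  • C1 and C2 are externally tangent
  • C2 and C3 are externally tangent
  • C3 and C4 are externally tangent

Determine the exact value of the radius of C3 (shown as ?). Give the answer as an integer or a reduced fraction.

14

1. [ext C2·C3]  r_C3² + 17r_C3 − 434 = 0  ⇒  r_C3 = 14 (r>0 drops 1)
2. [ext C3·C4]  r_C3² + 40r_C3 − 756 = 0  ⇒  r_C3 = 14 (r>0 drops 1)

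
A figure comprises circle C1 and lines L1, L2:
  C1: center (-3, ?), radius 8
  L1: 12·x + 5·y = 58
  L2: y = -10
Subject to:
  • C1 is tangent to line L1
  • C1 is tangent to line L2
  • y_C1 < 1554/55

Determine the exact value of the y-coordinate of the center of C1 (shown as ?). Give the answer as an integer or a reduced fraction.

1. [C1‖L1]  y_C1² − (188/5)y_C1 − 396/5 = 0  ⇒  y_C1 = -2 or 198/5
2. [C1‖L2]  y_C1² + 20y_C1 + 36 = 0  ⇒  y_C1 = -18 or -2

-2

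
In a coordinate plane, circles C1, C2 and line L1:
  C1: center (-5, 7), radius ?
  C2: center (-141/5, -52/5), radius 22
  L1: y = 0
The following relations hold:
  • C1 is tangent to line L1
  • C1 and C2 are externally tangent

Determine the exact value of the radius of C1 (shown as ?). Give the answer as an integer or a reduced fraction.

1. [C1‖L1]  r_C1² − 49 = 0  ⇒  r_C1 = 7 (r>0 drops 1)
2. [ext C1·C2]  r_C1² + 44r_C1 − 357 = 0  ⇒  r_C1 = 7 (r>0 drops 1)

7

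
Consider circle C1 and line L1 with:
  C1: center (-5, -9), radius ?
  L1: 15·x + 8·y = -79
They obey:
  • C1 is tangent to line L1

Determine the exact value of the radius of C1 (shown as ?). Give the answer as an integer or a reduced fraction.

4

1. [C1‖L1]  r_C1² − 16 = 0  ⇒  r_C1 = 4 (r>0 drops 1)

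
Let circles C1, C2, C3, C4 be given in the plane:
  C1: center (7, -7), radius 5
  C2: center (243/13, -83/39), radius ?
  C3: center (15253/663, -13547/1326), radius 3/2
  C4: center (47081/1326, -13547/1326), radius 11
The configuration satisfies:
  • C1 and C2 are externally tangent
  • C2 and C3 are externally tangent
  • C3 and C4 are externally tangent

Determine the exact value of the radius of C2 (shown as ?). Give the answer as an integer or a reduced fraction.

1. [ext C1·C2]  r_C2² + 10r_C2 − 1219/9 = 0  ⇒  r_C2 = 23/3 (r>0 drops 1)
2. [ext C2·C3]  r_C2² + 3r_C2 − 736/9 = 0  ⇒  r_C2 = 23/3 (r>0 drops 1)

23/3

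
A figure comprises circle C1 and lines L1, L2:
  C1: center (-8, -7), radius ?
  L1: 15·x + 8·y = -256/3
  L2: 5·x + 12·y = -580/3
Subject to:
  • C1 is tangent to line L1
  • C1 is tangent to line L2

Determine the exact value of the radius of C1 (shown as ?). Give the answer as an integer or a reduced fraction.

1. [C1‖L1]  r_C1² − 256/9 = 0  ⇒  r_C1 = 16/3 (r>0 drops 1)
2. [C1‖L2]  r_C1² − 256/9 = 0  ⇒  r_C1 = 16/3 (r>0 drops 1)

16/3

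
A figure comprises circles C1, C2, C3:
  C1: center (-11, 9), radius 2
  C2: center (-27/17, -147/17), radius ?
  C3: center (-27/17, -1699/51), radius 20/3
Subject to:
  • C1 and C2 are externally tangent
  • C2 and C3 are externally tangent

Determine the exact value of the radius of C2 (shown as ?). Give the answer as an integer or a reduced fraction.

18

1. [ext C1·C2]  r_C2² + 4r_C2 − 396 = 0  ⇒  r_C2 = 18 (r>0 drops 1)
2. [ext C2·C3]  r_C2² + (40/3)r_C2 − 564 = 0  ⇒  r_C2 = 18 (r>0 drops 1)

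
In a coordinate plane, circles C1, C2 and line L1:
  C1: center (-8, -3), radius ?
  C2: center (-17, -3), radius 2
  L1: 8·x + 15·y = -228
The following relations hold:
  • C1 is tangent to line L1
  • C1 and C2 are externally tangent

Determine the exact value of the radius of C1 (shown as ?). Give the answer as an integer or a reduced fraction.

1. [C1‖L1]  r_C1² − 49 = 0  ⇒  r_C1 = 7 (r>0 drops 1)
2. [ext C1·C2]  r_C1² + 4r_C1 − 77 = 0  ⇒  r_C1 = 7 (r>0 drops 1)

7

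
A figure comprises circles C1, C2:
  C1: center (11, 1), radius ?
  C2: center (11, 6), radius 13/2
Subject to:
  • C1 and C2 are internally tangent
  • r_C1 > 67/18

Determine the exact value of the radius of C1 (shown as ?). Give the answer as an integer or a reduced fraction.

23/2

1. [int C1,C2]  r_C1² − 13r_C1 + 69/4 = 0  ⇒  r_C1 = 3/2 or 23/2
2. given r_C1 > 67/18: keep 23/2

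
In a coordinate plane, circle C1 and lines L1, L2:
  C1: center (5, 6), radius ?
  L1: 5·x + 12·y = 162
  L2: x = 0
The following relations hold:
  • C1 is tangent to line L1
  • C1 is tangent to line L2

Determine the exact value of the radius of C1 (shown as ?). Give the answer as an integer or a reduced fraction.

5

1. [C1‖L1]  r_C1² − 25 = 0  ⇒  r_C1 = 5 (r>0 drops 1)
2. [C1‖L2]  r_C1² − 25 = 0  ⇒  r_C1 = 5 (r>0 drops 1)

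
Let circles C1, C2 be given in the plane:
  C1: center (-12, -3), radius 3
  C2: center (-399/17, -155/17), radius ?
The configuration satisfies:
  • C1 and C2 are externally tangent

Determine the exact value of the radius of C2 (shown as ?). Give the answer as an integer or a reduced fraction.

1. [ext C1·C2]  r_C2² + 6r_C2 − 160 = 0  ⇒  r_C2 = 10 (r>0 drops 1)

10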